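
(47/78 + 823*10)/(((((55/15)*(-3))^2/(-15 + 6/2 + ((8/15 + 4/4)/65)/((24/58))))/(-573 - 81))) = 888912533849/1673100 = 531296.71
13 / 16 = 0.81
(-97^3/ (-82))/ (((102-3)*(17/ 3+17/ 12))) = 1825346/ 115005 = 15.87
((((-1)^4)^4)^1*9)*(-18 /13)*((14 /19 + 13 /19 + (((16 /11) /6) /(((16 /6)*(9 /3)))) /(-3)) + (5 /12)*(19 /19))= -123759 /5434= -22.77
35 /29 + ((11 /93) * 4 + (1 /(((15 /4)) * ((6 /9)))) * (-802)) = -4303333 /13485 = -319.12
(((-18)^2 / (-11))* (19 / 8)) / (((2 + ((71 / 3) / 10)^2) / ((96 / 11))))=-66484800 / 827761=-80.32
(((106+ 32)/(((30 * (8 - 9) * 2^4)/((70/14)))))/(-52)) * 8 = 23/104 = 0.22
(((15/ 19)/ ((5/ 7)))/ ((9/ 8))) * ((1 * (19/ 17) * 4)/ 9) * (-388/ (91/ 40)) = -83.23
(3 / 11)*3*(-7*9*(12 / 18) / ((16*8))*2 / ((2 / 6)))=-567 / 352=-1.61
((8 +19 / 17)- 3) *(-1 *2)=-208 / 17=-12.24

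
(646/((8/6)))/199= 969/398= 2.43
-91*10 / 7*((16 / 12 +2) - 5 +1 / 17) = 10660 / 51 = 209.02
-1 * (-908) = 908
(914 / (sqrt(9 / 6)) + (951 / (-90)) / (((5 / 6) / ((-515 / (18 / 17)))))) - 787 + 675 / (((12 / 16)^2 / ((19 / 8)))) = 914*sqrt(6) / 3 + 740737 / 90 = 8976.69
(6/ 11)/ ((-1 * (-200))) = 0.00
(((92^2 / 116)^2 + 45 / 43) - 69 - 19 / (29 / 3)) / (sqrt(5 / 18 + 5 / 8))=1140012762 * sqrt(130) / 2350595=5529.73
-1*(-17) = 17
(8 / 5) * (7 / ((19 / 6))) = 336 / 95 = 3.54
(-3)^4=81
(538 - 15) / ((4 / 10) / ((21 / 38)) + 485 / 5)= 54915 / 10261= 5.35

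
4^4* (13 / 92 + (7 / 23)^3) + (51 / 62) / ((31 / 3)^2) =31461067405 / 724934194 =43.40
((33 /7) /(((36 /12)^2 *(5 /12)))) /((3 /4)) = 176 /105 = 1.68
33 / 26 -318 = -8235 / 26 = -316.73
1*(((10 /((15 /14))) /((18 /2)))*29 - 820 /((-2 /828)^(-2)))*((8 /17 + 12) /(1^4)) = 273149068 /728433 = 374.98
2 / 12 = 1 / 6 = 0.17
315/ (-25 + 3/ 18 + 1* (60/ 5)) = -270/ 11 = -24.55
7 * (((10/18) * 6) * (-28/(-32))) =245/12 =20.42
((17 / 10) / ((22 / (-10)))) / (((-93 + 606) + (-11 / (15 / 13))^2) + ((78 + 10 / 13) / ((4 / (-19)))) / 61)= -178425 / 138022412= -0.00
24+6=30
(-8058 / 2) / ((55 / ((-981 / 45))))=439161 / 275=1596.95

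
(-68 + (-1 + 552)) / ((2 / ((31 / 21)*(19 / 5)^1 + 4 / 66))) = 150627 / 110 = 1369.34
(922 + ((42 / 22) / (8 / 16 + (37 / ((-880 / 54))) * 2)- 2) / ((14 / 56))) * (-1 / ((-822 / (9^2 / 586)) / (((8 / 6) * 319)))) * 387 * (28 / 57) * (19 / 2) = 600623041788 / 5097907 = 117817.58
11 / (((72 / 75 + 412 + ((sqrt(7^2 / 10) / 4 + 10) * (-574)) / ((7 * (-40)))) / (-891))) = -453156422400 / 20041203689 + 375051600 * sqrt(10) / 20041203689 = -22.55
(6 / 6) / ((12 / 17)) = 17 / 12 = 1.42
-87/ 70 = -1.24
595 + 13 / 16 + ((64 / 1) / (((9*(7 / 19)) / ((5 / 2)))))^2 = 185702077 / 63504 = 2924.26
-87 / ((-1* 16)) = 87 / 16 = 5.44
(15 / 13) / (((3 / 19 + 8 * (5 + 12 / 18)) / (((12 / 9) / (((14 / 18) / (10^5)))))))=1026000000 / 235963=4348.14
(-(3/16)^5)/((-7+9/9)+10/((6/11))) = -729/38797312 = -0.00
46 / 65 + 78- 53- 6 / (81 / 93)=11009 / 585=18.82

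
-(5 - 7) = 2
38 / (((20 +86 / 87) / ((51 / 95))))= 4437 / 4565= 0.97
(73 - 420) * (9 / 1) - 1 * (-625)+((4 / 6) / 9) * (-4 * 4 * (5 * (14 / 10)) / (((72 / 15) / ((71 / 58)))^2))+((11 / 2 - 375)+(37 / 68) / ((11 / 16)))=-876595311073 / 305727048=-2867.25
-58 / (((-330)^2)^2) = -29 / 5929605000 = -0.00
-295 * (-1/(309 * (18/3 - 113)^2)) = 295/3537741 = 0.00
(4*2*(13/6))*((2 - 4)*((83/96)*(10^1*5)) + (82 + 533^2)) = 88634377/18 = 4924132.06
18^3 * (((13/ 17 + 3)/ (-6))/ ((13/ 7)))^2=32514048/ 48841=665.71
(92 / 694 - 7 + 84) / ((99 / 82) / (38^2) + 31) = 3169190120 / 1273749209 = 2.49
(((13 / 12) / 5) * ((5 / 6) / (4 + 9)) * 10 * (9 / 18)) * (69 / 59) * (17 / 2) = 1955 / 2832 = 0.69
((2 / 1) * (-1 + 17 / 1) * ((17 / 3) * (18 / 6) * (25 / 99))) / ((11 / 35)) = 476000 / 1089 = 437.10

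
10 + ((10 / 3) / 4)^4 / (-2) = 25295 / 2592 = 9.76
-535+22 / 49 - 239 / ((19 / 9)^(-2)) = -6349304 / 3969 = -1599.72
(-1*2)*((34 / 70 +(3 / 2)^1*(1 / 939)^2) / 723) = -9992873 / 7437316635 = -0.00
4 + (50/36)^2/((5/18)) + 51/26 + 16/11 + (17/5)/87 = 2687183/186615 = 14.40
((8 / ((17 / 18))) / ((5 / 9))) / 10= 648 / 425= 1.52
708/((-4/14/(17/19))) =-42126/19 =-2217.16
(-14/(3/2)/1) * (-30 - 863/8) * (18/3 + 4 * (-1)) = 7721/3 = 2573.67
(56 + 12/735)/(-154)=-6862/18865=-0.36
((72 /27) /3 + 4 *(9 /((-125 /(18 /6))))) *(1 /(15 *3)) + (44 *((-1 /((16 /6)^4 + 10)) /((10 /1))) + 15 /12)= 53191351 /45157500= 1.18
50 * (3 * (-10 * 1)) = -1500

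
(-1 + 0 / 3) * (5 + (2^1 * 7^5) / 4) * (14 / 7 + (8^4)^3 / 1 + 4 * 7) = -577827720386911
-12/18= -2/3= -0.67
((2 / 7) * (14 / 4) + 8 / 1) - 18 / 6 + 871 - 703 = 174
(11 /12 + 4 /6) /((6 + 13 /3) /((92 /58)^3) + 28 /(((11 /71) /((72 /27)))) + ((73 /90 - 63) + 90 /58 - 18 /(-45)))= 2212325610 /592844673743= 0.00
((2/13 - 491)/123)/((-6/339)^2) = -27159663/2132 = -12739.05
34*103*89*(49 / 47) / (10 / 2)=15272222 / 235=64988.18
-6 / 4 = -3 / 2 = -1.50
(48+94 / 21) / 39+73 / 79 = 2.27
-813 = -813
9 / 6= 3 / 2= 1.50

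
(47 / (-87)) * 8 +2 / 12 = -241 / 58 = -4.16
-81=-81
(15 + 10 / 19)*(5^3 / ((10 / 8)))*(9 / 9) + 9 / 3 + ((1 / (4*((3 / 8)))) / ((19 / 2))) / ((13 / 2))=1152731 / 741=1555.64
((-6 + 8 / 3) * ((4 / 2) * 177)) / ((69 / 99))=-38940 / 23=-1693.04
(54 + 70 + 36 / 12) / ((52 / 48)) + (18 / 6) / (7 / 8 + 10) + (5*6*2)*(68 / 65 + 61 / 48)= 29757 / 116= 256.53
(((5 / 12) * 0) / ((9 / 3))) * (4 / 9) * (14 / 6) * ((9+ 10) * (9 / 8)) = 0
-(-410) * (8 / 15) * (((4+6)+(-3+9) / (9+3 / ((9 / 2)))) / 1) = 2322.39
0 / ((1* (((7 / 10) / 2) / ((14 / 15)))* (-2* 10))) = 0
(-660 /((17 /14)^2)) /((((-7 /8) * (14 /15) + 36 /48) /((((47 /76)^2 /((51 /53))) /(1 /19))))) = 4732837725 /93347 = 50701.55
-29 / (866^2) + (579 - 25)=415475595 / 749956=554.00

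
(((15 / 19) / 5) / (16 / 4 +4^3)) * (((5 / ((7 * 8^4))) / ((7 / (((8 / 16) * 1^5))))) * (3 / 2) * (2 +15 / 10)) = 45 / 296353792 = 0.00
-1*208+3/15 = -1039/5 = -207.80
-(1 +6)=-7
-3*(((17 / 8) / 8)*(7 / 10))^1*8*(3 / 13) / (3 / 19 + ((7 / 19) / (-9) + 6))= -183141 / 1087840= -0.17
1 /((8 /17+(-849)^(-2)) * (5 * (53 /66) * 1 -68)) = -808738722 /24351612775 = -0.03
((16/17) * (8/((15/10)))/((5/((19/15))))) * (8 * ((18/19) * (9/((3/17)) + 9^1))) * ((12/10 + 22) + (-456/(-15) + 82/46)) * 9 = 2817441792/9775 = 288229.34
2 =2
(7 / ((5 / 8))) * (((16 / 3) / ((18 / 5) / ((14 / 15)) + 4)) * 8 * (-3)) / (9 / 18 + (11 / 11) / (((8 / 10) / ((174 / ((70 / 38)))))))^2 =-614656 / 47361875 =-0.01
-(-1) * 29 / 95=0.31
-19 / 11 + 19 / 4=133 / 44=3.02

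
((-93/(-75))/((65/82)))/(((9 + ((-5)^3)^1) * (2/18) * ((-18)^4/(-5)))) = 1271/219866400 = 0.00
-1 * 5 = -5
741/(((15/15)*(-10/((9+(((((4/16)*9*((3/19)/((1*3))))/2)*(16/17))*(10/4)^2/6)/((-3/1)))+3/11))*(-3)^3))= 1709617/67320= 25.40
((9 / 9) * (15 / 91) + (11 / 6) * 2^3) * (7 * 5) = 20245 / 39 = 519.10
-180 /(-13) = 180 /13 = 13.85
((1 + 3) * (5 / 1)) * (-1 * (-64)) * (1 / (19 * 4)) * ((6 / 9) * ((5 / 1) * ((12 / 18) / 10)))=640 / 171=3.74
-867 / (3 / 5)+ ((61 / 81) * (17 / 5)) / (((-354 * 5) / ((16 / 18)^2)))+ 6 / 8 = -1444.25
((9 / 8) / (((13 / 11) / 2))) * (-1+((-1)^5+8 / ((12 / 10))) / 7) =-33 / 91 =-0.36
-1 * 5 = -5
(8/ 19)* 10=80/ 19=4.21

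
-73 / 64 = -1.14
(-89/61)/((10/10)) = -89/61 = -1.46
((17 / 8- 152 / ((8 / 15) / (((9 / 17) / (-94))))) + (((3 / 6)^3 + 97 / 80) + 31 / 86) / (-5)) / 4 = 46595491 / 54971200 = 0.85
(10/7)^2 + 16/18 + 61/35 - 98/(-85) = 218369/37485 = 5.83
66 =66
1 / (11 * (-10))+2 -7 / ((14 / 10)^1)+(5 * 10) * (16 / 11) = 7669 / 110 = 69.72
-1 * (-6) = 6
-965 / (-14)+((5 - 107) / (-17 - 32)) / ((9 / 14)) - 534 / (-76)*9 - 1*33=5837 / 57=102.40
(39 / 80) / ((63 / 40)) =13 / 42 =0.31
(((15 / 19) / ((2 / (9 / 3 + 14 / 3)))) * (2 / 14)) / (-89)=-115 / 23674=-0.00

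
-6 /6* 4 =-4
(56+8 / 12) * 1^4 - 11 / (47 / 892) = -21446 / 141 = -152.10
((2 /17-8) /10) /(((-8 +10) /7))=-469 /170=-2.76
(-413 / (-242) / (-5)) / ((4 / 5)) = -413 / 968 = -0.43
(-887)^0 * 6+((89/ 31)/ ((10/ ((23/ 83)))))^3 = 102213216459823/ 17034106517000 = 6.00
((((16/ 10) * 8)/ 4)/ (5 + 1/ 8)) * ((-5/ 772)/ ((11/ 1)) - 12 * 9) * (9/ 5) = -264136608/ 2176075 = -121.38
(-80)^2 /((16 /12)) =4800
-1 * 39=-39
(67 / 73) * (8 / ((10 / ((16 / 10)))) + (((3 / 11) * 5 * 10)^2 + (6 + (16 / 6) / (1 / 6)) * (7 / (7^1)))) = 42405774 / 220825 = 192.03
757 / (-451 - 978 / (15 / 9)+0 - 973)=-3785 / 10054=-0.38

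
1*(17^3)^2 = 24137569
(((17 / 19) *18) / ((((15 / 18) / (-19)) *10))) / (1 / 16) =-14688 / 25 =-587.52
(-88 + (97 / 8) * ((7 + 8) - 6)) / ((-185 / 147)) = -24843 / 1480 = -16.79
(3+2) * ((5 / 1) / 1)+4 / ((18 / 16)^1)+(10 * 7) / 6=362 / 9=40.22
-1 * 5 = -5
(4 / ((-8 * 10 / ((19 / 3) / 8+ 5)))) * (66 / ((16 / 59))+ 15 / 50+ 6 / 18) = -4070059 / 57600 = -70.66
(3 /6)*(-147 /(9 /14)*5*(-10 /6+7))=-27440 /9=-3048.89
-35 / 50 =-0.70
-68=-68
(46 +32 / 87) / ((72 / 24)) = 4034 / 261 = 15.46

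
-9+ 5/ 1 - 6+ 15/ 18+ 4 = -31/ 6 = -5.17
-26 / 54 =-13 / 27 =-0.48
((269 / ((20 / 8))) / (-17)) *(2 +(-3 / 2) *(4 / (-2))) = -538 / 17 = -31.65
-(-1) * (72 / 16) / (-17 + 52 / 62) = -93 / 334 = -0.28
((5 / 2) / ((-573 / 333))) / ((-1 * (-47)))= -555 / 17954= -0.03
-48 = -48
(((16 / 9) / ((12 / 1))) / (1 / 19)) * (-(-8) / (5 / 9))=608 / 15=40.53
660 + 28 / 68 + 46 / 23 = 11261 / 17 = 662.41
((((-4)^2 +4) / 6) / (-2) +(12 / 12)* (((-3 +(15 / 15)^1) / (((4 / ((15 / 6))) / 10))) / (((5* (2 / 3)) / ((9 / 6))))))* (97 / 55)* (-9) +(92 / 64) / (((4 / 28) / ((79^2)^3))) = 430507883748061 / 176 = 2446067521295.80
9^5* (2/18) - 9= 6552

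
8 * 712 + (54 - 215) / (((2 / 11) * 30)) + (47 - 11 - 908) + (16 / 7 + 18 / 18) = 2015063 / 420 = 4797.77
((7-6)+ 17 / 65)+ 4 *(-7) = -1738 / 65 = -26.74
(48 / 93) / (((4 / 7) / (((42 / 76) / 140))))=21 / 5890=0.00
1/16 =0.06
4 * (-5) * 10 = -200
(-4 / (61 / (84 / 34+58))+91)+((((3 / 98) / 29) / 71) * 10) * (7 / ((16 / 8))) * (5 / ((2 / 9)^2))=10413062295 / 119570248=87.09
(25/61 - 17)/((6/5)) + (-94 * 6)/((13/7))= -755374/2379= -317.52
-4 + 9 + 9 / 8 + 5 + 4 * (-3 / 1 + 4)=121 / 8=15.12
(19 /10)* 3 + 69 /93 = 6.44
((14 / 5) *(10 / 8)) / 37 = 7 / 74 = 0.09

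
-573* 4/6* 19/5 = -7258/5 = -1451.60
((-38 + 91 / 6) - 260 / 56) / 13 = -577 / 273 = -2.11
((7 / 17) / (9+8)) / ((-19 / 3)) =-0.00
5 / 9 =0.56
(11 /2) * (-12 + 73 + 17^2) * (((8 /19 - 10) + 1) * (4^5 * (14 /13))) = -4498278400 /247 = -18211653.44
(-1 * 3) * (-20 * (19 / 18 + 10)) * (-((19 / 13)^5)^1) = -4927437010 / 1113879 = -4423.67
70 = 70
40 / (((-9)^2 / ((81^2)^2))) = 21257640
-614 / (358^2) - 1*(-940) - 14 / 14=60172691 / 64082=939.00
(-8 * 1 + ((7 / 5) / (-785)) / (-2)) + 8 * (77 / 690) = -7.11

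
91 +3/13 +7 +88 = 2421/13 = 186.23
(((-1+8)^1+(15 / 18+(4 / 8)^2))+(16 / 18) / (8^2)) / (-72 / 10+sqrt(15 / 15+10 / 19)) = -1.36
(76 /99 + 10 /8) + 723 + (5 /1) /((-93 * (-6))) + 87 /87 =2970901 /4092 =726.03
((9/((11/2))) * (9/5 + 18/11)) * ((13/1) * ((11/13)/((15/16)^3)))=516096/6875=75.07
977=977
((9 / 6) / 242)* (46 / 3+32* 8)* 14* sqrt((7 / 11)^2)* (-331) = -600103 / 121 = -4959.53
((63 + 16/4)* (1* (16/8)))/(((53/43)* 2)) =2881/53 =54.36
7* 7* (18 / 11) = 882 / 11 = 80.18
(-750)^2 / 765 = 12500 / 17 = 735.29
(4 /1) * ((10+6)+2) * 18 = 1296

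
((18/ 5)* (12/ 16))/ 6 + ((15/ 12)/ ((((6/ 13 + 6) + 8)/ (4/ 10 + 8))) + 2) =5971/ 1880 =3.18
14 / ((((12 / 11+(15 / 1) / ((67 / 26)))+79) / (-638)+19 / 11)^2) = 3095311554104 / 560786806449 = 5.52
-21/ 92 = -0.23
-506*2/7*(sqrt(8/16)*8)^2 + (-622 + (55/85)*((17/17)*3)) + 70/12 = -3741725/714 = -5240.51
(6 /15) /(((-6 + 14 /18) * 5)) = -18 /1175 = -0.02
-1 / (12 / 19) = -19 / 12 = -1.58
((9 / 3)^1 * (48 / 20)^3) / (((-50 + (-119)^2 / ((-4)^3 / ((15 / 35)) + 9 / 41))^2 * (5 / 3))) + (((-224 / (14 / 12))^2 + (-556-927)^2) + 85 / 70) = 138324292806117128451943 / 61858118661578750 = 2236154.22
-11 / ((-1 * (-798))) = -11 / 798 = -0.01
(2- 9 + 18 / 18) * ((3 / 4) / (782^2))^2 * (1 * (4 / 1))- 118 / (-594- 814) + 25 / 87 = 531329319408335 / 1431525014660928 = 0.37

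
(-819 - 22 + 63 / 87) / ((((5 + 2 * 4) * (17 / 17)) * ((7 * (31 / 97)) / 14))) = -4727392 / 11687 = -404.50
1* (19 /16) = 19 /16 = 1.19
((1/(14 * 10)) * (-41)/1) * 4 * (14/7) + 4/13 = -926/455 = -2.04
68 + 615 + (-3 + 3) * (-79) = 683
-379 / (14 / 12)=-324.86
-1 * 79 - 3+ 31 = -51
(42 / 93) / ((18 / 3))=7 / 93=0.08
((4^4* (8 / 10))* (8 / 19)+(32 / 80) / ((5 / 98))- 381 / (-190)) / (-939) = -0.10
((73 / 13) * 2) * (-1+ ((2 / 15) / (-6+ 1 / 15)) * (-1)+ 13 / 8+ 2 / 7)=339523 / 32396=10.48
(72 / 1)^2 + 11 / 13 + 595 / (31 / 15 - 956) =5184.22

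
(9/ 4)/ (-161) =-9/ 644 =-0.01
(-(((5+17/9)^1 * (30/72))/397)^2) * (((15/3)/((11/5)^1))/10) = -120125/10110932568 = -0.00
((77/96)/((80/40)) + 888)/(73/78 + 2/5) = 11087245/16672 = 665.02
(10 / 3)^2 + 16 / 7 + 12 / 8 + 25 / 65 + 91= 174089 / 1638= 106.28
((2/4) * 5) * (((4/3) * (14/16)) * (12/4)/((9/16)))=140/9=15.56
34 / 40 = 17 / 20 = 0.85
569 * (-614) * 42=-14673372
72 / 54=4 / 3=1.33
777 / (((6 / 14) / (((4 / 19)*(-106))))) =-768712 / 19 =-40458.53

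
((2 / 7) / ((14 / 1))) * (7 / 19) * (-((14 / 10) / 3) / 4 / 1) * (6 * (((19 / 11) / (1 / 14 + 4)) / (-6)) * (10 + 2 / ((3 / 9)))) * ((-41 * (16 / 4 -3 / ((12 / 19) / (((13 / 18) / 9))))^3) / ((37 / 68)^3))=-3636530192574475 / 50634791310213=-71.82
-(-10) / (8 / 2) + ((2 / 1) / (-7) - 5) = -39 / 14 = -2.79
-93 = -93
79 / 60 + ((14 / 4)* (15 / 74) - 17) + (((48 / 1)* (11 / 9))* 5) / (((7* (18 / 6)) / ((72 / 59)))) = 2.07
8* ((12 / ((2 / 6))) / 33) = 96 / 11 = 8.73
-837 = -837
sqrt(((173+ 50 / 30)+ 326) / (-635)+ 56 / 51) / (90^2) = sqrt(36076890) / 87439500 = 0.00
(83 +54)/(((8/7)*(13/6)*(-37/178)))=-256053/962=-266.17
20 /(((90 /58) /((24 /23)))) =928 /69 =13.45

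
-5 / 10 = -1 / 2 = -0.50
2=2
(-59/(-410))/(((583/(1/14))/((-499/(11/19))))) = -559379/36810620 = -0.02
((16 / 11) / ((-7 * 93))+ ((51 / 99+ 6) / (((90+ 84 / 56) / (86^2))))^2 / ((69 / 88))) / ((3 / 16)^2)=10060780.91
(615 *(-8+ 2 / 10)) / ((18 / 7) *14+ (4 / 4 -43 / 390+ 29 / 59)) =-110378970 / 860143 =-128.33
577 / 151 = 3.82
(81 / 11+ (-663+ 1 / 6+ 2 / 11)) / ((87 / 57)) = -821731 / 1914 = -429.33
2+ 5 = 7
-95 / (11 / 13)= -1235 / 11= -112.27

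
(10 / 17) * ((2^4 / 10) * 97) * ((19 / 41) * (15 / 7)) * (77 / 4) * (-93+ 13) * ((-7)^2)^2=-233642270400 / 697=-335211291.82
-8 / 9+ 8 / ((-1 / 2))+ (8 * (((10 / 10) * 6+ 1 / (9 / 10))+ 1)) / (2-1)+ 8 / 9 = 440 / 9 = 48.89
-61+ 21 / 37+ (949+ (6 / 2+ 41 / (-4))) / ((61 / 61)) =130435 / 148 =881.32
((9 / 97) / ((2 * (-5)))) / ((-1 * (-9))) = -0.00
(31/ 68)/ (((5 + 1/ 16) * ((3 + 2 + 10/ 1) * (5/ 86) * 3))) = 10664/ 309825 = 0.03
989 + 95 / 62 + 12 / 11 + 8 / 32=1352915 / 1364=991.87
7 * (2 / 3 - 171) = -3577 / 3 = -1192.33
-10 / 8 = -5 / 4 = -1.25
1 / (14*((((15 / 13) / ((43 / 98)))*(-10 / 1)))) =-0.00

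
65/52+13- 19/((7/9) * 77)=30039/2156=13.93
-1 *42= -42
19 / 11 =1.73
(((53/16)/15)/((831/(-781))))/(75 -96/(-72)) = -41393/15223920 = -0.00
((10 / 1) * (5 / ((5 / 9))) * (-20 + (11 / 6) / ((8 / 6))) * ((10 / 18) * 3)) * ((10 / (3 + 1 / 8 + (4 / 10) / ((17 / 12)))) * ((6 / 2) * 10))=-569925000 / 2317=-245975.40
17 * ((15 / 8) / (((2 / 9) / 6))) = 6885 / 8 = 860.62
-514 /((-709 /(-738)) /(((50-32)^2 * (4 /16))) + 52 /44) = -337984812 /784913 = -430.60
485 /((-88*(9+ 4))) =-485 /1144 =-0.42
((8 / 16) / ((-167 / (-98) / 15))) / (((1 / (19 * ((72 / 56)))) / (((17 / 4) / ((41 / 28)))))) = 2136645 / 6847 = 312.06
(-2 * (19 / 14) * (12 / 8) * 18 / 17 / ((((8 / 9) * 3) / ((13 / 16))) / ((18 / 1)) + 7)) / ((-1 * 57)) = 3159 / 299999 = 0.01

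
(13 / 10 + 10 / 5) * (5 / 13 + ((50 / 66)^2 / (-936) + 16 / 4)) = 4468631 / 308880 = 14.47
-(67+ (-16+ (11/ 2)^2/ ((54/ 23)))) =-13799/ 216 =-63.88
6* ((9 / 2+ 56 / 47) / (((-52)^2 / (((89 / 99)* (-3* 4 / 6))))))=-47615 / 2096952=-0.02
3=3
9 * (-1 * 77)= -693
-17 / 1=-17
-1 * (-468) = 468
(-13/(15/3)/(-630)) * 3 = 13/1050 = 0.01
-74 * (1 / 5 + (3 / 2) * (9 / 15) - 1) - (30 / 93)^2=-7.50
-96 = -96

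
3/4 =0.75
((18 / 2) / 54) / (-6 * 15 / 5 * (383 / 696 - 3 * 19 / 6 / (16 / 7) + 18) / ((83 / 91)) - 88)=-19256 / 42986955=-0.00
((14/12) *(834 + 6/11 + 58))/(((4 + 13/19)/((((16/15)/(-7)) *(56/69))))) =-83570816/3039795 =-27.49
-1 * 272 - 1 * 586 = -858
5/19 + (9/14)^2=2519/3724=0.68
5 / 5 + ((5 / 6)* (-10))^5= -9765382 / 243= -40186.76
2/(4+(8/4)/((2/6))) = 1/5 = 0.20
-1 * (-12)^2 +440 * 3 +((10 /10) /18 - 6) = 21061 /18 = 1170.06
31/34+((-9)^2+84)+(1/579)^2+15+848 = 11727735937/11398194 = 1028.91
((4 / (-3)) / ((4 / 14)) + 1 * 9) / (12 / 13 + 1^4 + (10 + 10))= 169 / 855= 0.20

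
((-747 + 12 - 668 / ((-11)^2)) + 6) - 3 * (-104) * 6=1137.48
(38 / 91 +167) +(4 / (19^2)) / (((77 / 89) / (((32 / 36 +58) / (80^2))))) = 87117447721 / 520359840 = 167.42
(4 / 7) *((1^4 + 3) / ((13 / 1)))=16 / 91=0.18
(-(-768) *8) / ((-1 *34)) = -3072 / 17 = -180.71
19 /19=1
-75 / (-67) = 75 / 67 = 1.12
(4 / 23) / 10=2 / 115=0.02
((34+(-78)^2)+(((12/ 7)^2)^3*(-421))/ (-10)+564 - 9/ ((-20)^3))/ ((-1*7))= -7294725414041/ 6588344000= -1107.22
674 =674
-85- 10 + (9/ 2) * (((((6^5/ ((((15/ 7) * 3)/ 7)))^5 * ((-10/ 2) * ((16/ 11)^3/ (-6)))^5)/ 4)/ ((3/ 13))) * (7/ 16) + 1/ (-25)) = 2150380346743119956443121774601847377691/ 208862408470782550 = 10295679162600164344999.56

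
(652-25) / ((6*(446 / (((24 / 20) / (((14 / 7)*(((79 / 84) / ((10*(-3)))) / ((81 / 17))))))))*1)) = -21.37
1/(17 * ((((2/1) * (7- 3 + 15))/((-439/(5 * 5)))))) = -439/16150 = -0.03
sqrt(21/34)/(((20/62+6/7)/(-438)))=-291.79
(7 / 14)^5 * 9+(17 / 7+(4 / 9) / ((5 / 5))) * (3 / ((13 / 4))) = 25625 / 8736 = 2.93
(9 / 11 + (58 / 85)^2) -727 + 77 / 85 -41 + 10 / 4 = -121328177 / 158950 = -763.31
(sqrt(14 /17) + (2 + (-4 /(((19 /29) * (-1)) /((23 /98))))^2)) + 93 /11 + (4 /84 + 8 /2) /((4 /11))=sqrt(238) /17 + 2704551127 /114412452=24.55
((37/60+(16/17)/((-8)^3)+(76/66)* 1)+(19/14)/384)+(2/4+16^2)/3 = 438667277/5026560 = 87.27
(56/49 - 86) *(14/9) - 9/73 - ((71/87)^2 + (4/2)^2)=-75581146/552537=-136.79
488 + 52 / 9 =4444 / 9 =493.78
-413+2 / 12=-2477 / 6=-412.83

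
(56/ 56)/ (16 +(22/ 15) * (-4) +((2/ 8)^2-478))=-240/ 112273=-0.00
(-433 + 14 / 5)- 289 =-3596 / 5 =-719.20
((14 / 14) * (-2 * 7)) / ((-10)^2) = -7 / 50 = -0.14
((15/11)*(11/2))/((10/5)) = 15/4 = 3.75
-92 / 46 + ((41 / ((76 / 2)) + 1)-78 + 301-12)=8021 / 38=211.08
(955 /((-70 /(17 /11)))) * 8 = -12988 /77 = -168.68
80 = 80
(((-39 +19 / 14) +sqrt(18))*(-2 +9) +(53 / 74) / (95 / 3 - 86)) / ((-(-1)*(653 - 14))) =-1589248 / 3853809 +7*sqrt(2) / 213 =-0.37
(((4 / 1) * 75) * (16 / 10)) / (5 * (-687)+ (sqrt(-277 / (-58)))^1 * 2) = -47815200 / 342176971 -480 * sqrt(16066) / 342176971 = -0.14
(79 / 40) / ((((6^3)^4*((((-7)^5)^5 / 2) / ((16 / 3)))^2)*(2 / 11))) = 869 / 2752640814901200072802641804881304057068447097049920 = 0.00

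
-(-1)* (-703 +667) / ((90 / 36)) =-72 / 5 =-14.40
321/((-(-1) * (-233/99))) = -31779/233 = -136.39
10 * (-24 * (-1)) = 240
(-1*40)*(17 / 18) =-340 / 9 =-37.78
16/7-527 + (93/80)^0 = -3666/7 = -523.71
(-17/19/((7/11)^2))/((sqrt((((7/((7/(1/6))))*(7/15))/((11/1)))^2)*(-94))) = 1018215/306299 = 3.32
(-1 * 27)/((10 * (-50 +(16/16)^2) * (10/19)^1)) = 513/4900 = 0.10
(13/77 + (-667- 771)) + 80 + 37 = -101704/77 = -1320.83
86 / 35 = 2.46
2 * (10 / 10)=2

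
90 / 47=1.91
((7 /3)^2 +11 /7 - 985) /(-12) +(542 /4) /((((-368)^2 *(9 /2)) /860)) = 522715997 /6398784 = 81.69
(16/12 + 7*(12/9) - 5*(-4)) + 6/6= 95/3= 31.67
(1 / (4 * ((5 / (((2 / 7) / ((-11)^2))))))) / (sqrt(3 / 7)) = 0.00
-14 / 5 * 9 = -126 / 5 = -25.20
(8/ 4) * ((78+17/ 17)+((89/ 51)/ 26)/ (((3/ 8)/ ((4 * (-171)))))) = -19194/ 221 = -86.85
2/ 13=0.15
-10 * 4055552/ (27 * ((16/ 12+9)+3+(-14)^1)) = 20277760/ 9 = 2253084.44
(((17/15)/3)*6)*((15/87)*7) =238/87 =2.74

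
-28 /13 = -2.15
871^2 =758641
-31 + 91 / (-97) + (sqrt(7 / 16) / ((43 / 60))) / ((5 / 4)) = -3098 / 97 + 12 * sqrt(7) / 43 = -31.20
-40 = -40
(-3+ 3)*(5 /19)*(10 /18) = 0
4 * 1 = 4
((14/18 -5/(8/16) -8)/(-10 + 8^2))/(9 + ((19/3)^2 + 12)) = -31/5940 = -0.01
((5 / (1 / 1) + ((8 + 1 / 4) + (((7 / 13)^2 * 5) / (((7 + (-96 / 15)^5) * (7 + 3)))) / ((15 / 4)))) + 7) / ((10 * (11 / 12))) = 1377081273319 / 623370234630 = 2.21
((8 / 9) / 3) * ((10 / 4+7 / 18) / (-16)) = -13 / 243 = -0.05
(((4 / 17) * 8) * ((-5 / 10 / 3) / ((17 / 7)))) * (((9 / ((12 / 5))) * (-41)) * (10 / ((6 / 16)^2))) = 3673600 / 2601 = 1412.38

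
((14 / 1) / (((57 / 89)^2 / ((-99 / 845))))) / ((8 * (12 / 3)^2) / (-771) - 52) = 470246007 / 6134454950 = 0.08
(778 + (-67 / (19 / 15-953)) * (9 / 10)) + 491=1269.06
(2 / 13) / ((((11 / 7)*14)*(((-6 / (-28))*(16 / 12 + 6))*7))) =1 / 1573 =0.00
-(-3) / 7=0.43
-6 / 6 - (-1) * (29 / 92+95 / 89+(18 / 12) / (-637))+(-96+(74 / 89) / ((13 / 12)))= -94.85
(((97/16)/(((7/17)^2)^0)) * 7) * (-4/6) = -679/24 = -28.29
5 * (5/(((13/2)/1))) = 50/13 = 3.85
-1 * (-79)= 79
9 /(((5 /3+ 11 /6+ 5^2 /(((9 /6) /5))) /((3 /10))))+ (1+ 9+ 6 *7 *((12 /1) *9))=11842411 /2605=4546.03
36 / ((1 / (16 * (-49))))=-28224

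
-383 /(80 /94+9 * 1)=-18001 /463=-38.88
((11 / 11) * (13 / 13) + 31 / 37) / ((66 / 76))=2584 / 1221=2.12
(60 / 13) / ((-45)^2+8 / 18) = 540 / 236977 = 0.00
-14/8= -7/4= -1.75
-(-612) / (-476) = -9 / 7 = -1.29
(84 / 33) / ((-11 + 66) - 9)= 14 / 253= 0.06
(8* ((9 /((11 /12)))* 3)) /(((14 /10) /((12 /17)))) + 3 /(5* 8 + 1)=6380247 /53669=118.88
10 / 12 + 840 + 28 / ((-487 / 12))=2454899 / 2922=840.14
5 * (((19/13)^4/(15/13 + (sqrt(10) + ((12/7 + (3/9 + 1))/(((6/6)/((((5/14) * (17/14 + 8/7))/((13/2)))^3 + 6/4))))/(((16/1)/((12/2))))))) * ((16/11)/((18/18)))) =-22297280972679371095920/411856256234692301461 + 597494153358860616040 * sqrt(10)/31681250479591715497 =5.50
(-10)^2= 100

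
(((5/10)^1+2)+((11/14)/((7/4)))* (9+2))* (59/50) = 43011/4900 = 8.78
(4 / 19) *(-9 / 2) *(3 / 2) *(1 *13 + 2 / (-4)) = -675 / 38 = -17.76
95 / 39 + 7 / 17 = 1888 / 663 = 2.85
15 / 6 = 5 / 2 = 2.50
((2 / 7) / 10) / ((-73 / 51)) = -51 / 2555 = -0.02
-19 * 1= -19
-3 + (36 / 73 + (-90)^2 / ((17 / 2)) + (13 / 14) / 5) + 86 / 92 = 951.55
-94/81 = -1.16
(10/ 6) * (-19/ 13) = -95/ 39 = -2.44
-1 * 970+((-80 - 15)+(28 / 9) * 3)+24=-3095 / 3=-1031.67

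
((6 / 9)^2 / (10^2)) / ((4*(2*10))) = 1 / 18000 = 0.00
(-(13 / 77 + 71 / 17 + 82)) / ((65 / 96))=-10850496 / 85085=-127.53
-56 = -56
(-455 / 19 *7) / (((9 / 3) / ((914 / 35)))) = -83174 / 57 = -1459.19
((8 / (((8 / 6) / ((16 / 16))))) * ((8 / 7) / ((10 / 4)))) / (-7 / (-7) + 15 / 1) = 6 / 35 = 0.17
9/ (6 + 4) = 9/ 10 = 0.90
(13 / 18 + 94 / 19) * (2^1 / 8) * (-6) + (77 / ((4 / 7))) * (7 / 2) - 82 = 173791 / 456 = 381.12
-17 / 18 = -0.94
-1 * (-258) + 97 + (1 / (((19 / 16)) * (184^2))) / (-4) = 57089679 / 160816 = 355.00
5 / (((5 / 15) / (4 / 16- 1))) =-45 / 4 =-11.25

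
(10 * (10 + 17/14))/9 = 785/63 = 12.46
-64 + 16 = -48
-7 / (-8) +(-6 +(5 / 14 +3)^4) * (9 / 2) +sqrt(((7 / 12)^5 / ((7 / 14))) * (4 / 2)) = 49 * sqrt(21) / 432 +41909893 / 76832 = 545.99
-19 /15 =-1.27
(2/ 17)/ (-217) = -2/ 3689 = -0.00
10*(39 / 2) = 195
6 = 6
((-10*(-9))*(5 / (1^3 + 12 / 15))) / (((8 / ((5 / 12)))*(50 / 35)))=9.11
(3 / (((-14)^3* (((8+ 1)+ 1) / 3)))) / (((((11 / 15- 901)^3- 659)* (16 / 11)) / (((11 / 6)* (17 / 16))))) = 4165425 / 6919452681509494784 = 0.00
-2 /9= -0.22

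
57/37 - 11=-350/37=-9.46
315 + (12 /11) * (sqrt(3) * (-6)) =315-72 * sqrt(3) /11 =303.66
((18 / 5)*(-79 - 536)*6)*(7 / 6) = -15498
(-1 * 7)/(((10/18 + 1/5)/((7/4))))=-2205/136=-16.21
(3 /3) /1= 1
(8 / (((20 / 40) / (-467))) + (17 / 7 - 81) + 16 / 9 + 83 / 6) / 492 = -949405 / 61992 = -15.31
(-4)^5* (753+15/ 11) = -8497152/ 11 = -772468.36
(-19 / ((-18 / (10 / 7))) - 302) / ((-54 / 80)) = 757240 / 1701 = 445.17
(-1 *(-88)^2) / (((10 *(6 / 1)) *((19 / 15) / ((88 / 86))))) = -85184 / 817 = -104.26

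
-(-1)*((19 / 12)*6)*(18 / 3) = 57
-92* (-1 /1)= 92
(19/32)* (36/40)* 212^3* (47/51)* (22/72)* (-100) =-7312093855/51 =-143374389.31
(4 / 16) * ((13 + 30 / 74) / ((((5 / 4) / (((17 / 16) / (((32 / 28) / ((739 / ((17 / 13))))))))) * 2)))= 2084719 / 2960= 704.30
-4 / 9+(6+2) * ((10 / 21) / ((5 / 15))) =692 / 63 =10.98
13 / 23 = 0.57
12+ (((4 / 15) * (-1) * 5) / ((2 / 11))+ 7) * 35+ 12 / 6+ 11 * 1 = 40 / 3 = 13.33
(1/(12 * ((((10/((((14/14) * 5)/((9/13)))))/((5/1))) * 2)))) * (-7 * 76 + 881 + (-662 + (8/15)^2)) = -914693/19440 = -47.05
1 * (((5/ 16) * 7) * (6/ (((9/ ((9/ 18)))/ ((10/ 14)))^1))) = 0.52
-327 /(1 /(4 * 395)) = -516660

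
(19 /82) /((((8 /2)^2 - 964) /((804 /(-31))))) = 1273 /200818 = 0.01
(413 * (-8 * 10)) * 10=-330400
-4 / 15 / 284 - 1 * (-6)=6389 / 1065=6.00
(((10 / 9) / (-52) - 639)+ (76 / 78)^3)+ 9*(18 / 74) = -2791381823 / 4389606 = -635.91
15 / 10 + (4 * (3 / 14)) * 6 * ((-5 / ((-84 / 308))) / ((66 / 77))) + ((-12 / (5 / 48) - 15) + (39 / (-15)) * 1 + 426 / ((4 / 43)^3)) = 84671547 / 160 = 529197.17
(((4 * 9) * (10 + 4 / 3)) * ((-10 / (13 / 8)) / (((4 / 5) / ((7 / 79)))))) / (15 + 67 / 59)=-17700 / 1027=-17.23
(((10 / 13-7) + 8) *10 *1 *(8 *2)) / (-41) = -3680 / 533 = -6.90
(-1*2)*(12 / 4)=-6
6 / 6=1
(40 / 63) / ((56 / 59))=295 / 441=0.67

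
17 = 17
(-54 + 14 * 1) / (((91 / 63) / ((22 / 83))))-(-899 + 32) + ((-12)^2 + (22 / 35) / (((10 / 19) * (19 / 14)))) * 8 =54454429 / 26975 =2018.70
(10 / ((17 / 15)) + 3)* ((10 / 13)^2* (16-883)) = -1025100 / 169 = -6065.68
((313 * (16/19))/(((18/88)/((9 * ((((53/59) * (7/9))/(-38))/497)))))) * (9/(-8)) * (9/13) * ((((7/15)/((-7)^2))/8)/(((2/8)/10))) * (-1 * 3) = -6569244/137612839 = -0.05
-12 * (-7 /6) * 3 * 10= 420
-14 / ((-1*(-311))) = -14 / 311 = -0.05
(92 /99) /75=92 /7425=0.01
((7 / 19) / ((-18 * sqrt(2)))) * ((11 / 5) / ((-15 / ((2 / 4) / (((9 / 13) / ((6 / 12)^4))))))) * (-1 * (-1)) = 0.00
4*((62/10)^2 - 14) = 97.76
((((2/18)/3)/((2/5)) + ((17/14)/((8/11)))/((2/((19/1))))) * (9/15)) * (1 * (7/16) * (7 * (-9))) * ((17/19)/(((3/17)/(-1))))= 195201293/145920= 1337.73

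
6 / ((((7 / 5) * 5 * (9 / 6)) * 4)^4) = 1 / 518616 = 0.00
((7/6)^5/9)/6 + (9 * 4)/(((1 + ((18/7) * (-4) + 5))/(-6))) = 105899843/2099520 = 50.44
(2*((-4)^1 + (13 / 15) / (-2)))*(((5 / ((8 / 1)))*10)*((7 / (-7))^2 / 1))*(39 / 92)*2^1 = -46.98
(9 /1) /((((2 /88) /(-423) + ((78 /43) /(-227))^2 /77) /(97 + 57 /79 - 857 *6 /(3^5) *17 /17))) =-675704871844130744 /51875011801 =-13025633.12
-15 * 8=-120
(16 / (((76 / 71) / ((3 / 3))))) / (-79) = -284 / 1501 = -0.19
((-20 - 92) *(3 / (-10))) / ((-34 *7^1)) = -12 / 85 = -0.14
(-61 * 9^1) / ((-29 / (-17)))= -9333 / 29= -321.83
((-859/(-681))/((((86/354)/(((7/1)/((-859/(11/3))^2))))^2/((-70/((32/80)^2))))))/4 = -2185138137875/57464020849222872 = -0.00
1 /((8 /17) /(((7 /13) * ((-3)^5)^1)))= -28917 /104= -278.05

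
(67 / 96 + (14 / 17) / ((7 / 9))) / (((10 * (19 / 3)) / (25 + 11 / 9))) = 169153 / 232560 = 0.73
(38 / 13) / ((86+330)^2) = 19 / 1124864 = 0.00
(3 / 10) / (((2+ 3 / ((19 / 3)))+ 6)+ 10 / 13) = 247 / 7610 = 0.03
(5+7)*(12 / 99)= 16 / 11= 1.45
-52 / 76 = -13 / 19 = -0.68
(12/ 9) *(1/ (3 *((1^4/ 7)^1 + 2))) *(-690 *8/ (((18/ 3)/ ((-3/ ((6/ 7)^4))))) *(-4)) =-3092488/ 729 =-4242.10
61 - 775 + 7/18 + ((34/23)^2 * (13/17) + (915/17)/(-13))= -1506892183/2104362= -716.08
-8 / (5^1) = -8 / 5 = -1.60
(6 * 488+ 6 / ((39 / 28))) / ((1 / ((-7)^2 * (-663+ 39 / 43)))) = -4090657200 / 43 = -95131562.79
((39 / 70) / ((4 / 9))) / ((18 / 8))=39 / 70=0.56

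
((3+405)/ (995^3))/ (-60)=-34/ 4925374375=-0.00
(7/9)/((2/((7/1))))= 49/18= 2.72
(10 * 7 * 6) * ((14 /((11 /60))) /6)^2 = 8232000 /121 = 68033.06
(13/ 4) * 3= 39/ 4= 9.75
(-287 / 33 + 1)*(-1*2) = 508 / 33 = 15.39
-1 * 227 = -227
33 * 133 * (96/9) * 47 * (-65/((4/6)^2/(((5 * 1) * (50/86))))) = -935469418.60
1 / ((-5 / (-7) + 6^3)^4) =2401 / 5295931061521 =0.00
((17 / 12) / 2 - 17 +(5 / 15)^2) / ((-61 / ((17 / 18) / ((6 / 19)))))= 376295 / 474336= 0.79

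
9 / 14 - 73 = -1013 / 14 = -72.36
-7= -7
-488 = -488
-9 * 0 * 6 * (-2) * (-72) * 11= 0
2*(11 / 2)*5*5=275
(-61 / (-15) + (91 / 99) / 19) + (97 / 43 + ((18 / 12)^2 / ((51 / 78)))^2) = 8514437411 / 467503740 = 18.21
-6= -6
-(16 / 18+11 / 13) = -203 / 117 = -1.74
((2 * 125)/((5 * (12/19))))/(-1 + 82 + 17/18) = 57/59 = 0.97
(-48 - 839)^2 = 786769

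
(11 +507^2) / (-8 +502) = 520.36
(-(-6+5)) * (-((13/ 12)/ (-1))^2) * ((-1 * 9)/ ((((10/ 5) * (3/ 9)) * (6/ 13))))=2197/ 64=34.33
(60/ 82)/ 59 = 0.01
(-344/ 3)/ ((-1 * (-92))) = -86/ 69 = -1.25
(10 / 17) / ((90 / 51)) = 1 / 3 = 0.33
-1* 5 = -5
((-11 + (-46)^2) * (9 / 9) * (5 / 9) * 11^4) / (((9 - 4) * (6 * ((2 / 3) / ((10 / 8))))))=154096525 / 144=1070114.76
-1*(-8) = 8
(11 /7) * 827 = 9097 /7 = 1299.57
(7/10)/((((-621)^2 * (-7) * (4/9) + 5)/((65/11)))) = -91/26394874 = -0.00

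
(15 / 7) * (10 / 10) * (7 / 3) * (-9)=-45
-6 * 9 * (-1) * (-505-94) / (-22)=16173 / 11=1470.27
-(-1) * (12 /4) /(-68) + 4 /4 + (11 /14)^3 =67217 /46648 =1.44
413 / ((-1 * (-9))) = 413 / 9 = 45.89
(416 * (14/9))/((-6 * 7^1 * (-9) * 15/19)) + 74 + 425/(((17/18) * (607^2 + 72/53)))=76.17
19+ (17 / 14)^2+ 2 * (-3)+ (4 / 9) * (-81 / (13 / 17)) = -83071 / 2548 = -32.60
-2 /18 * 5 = -5 /9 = -0.56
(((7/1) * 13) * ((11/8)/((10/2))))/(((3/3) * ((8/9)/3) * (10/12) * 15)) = 27027/4000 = 6.76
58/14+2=43/7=6.14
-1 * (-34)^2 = -1156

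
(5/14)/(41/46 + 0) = 115/287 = 0.40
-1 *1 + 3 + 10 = 12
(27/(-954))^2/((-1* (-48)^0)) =-9/11236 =-0.00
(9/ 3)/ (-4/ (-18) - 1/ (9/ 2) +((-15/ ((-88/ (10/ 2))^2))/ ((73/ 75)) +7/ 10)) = 8479680/ 1837967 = 4.61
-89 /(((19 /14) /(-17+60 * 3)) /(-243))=49352814 /19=2597516.53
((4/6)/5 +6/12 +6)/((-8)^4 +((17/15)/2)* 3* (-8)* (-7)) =199/125736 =0.00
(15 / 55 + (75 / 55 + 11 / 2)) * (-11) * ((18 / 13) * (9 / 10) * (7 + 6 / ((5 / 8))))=-1055511 / 650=-1623.86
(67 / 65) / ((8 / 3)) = 201 / 520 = 0.39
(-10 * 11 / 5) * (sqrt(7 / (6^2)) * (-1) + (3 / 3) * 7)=-154 + 11 * sqrt(7) / 3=-144.30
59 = 59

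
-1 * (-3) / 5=3 / 5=0.60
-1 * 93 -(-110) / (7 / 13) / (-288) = -94459 / 1008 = -93.71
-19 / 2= -9.50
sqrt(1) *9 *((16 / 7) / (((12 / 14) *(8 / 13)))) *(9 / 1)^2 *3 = 9477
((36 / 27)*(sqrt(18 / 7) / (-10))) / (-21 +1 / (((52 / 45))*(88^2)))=805376*sqrt(14) / 295974105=0.01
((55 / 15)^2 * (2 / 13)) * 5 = 10.34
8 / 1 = 8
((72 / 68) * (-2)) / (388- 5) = -36 / 6511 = -0.01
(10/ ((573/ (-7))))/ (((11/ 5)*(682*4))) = -175/ 8597292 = -0.00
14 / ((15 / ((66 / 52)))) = 77 / 65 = 1.18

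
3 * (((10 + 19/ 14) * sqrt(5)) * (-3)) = -1431 * sqrt(5)/ 14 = -228.56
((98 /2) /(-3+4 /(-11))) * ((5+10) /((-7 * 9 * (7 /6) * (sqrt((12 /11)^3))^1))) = 605 * sqrt(33) /1332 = 2.61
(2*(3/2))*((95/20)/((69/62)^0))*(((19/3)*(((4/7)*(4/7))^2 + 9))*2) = 7893265/4802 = 1643.75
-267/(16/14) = -1869/8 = -233.62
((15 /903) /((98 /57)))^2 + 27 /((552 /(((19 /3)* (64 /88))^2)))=1.04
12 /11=1.09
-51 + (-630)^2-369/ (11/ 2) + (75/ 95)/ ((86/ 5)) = 396781.95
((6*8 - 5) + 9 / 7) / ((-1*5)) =-62 / 7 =-8.86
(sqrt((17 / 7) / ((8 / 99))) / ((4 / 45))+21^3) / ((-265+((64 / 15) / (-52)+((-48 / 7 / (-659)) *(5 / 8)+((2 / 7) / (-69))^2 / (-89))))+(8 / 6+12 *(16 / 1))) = -8236466257518135 / 63805456353073-17152157970675 *sqrt(2618) / 1020887301649168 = -129.95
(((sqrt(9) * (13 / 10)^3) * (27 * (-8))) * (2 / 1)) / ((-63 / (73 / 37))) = 2886858 / 32375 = 89.17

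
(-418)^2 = 174724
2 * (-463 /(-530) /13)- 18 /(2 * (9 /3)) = -9872 /3445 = -2.87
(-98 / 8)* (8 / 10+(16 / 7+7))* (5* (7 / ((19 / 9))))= -155673 / 76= -2048.33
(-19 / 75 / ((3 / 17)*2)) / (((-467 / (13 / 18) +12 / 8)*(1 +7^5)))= 4199 / 63432131400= 0.00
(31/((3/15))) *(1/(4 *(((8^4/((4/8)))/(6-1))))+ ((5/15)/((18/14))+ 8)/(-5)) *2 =-226504259/442368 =-512.03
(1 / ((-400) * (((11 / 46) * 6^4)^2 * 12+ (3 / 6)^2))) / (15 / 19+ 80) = -10051 / 374356254513500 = -0.00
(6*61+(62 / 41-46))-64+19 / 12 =127475 / 492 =259.10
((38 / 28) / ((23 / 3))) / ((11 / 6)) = 171 / 1771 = 0.10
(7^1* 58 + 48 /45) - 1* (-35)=6631 /15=442.07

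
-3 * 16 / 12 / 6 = -2 / 3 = -0.67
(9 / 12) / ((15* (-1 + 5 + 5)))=1 / 180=0.01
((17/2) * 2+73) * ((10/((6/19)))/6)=475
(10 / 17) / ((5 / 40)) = 80 / 17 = 4.71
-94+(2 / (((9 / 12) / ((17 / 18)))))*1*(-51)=-2002 / 9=-222.44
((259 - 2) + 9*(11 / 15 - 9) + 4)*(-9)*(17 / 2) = -142749 / 10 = -14274.90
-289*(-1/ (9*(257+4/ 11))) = 3179/ 25479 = 0.12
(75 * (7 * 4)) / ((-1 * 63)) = -100 / 3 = -33.33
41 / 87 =0.47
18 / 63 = 2 / 7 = 0.29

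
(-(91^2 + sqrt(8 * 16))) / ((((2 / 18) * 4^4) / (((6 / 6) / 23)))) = -74529 / 5888 - 9 * sqrt(2) / 736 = -12.68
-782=-782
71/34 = 2.09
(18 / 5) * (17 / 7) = 306 / 35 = 8.74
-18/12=-3/2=-1.50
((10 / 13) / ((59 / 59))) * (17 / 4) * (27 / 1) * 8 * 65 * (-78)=-3580200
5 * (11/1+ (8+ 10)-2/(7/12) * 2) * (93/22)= 468.02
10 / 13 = 0.77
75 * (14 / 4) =525 / 2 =262.50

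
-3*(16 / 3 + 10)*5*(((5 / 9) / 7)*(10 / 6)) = -5750 / 189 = -30.42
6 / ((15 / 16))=32 / 5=6.40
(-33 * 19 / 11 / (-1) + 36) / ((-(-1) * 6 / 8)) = 124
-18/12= -3/2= -1.50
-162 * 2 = -324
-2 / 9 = -0.22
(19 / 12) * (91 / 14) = 247 / 24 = 10.29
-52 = -52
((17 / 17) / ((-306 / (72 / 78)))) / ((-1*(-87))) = -2 / 57681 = -0.00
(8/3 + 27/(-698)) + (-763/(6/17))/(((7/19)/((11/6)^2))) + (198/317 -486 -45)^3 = -358314569346263062411/2401358299992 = -149213288.72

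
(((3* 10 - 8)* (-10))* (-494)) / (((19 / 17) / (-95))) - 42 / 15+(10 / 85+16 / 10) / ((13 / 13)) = -9237801.08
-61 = -61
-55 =-55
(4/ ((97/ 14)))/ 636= 14/ 15423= 0.00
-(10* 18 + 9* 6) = -234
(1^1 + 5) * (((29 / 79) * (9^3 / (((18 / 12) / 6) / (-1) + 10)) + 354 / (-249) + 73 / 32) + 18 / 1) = 378932355 / 1363856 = 277.84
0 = 0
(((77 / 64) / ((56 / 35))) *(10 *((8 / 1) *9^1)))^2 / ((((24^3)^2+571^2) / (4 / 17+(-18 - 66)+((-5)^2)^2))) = 2761731905625 / 3332396327936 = 0.83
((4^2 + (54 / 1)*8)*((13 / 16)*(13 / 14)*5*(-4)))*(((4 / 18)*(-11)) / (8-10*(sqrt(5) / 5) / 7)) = 520520*sqrt(5) / 7011 + 14574560 / 7011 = 2244.83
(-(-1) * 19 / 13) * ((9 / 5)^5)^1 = 1121931 / 40625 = 27.62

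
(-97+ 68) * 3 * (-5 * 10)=4350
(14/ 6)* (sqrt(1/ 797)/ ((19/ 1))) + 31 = 7* sqrt(797)/ 45429 + 31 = 31.00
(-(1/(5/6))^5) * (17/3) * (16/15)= -235008/15625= -15.04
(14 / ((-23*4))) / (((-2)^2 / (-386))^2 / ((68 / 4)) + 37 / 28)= -0.12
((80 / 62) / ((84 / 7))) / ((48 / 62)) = 5 / 36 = 0.14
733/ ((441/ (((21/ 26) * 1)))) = 733/ 546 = 1.34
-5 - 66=-71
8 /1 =8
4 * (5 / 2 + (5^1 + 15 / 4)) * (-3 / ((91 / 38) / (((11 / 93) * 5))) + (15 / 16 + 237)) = 481774815 / 45136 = 10673.85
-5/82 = -0.06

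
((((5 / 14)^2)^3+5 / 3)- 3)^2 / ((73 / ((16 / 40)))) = 904281219270361 / 93119751076423680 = 0.01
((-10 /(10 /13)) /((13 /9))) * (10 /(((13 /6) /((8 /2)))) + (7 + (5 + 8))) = -4500 /13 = -346.15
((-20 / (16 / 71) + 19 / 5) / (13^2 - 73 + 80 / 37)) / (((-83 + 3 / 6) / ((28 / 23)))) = 440041 / 34458600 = 0.01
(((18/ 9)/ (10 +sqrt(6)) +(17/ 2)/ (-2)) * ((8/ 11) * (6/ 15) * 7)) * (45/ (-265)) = 1008 * sqrt(6)/ 137005 +17388/ 12455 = 1.41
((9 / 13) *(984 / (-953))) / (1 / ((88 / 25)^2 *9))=-617227776 / 7743125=-79.71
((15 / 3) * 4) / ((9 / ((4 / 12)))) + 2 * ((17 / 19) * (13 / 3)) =4358 / 513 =8.50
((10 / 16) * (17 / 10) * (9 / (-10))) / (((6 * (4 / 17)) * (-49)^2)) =-867 / 3073280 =-0.00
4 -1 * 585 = -581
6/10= 3/5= 0.60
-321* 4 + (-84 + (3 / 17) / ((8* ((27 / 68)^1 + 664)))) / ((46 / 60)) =-62959881 / 45179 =-1393.57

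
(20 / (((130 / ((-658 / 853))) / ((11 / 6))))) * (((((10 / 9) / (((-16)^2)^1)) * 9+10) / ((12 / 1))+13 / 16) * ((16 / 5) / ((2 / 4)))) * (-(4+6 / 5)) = 9166927 / 767700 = 11.94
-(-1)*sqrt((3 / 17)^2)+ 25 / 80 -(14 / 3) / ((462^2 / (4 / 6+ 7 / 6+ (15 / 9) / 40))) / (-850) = 0.49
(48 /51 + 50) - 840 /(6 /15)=-34834 /17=-2049.06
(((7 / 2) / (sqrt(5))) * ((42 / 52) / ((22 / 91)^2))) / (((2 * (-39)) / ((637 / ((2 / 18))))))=-13764933 * sqrt(5) / 19360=-1589.84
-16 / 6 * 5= -40 / 3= -13.33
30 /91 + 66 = 6036 /91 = 66.33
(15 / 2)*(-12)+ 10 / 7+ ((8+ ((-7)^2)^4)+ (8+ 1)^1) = 40353106 / 7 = 5764729.43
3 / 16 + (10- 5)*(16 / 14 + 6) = 4021 / 112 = 35.90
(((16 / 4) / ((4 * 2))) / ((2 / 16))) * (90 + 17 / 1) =428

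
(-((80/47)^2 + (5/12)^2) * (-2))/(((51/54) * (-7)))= -976825/1051484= -0.93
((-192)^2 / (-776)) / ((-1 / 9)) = 41472 / 97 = 427.55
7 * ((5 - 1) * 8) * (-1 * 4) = -896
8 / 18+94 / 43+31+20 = 20755 / 387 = 53.63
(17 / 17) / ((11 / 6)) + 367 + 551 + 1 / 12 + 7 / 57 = 2304229 / 2508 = 918.75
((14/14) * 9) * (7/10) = 63/10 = 6.30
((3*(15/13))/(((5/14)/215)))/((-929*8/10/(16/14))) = -38700/12077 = -3.20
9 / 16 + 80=1289 / 16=80.56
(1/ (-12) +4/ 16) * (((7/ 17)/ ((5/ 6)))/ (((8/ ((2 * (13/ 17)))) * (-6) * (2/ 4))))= -91/ 17340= -0.01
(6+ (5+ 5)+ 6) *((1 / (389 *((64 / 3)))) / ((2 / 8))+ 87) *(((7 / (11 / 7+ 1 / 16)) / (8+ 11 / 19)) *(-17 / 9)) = -1805.43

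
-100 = -100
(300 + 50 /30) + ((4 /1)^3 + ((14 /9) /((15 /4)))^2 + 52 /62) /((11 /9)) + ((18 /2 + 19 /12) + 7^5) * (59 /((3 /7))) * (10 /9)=2572822.23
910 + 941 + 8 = 1859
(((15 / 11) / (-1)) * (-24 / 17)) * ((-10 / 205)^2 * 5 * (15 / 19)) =108000 / 5972593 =0.02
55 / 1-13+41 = 83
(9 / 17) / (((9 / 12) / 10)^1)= 7.06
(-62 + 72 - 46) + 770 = 734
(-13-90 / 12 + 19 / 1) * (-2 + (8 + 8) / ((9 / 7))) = -47 / 3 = -15.67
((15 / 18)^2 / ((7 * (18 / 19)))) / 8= 475 / 36288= 0.01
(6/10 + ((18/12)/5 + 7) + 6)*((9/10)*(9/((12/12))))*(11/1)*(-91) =-11270259/100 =-112702.59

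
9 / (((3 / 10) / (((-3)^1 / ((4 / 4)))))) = -90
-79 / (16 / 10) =-395 / 8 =-49.38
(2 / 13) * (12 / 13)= 24 / 169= 0.14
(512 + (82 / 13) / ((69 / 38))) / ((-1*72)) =-115595 / 16146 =-7.16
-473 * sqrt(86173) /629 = -220.75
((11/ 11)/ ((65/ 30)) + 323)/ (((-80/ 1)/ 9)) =-7569/ 208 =-36.39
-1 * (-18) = 18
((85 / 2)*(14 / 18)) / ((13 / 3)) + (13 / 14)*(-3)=1322 / 273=4.84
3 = 3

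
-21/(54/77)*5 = -2695/18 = -149.72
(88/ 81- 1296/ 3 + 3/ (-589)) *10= -205586990/ 47709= -4309.19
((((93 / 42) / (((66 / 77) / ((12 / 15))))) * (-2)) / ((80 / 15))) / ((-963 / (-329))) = -10199 / 38520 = -0.26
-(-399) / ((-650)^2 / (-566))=-112917 / 211250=-0.53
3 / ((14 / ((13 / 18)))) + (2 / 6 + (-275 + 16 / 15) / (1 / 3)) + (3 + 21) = -334871 / 420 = -797.31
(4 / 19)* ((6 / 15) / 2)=4 / 95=0.04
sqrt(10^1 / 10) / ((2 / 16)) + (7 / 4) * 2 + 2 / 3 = 73 / 6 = 12.17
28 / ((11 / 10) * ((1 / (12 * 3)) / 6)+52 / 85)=1028160 / 22651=45.39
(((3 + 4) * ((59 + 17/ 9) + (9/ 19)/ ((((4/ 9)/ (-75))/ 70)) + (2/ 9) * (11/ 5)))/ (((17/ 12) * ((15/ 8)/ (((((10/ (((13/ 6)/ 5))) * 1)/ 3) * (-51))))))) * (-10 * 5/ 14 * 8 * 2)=-242257126400/ 741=-326932694.20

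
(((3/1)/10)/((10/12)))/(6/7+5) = 63/1025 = 0.06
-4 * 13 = -52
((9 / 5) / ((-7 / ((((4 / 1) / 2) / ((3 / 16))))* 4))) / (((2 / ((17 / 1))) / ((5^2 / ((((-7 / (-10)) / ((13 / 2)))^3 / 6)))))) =-1680705000 / 2401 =-700002.08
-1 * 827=-827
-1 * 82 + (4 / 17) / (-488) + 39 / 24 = -666795 / 8296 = -80.38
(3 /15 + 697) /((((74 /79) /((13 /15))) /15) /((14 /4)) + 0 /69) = 12530427 /370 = 33866.02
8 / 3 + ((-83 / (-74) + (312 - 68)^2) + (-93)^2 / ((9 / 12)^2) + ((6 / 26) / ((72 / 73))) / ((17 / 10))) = 74915.93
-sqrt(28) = -2 * sqrt(7) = -5.29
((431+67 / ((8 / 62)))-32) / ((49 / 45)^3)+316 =483410461 / 470596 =1027.23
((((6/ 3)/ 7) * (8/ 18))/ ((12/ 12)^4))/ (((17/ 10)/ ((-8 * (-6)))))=1280/ 357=3.59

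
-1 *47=-47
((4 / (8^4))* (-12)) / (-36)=1 / 3072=0.00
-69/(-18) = 23/6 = 3.83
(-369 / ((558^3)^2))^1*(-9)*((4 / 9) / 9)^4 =164 / 250657253250011286561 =0.00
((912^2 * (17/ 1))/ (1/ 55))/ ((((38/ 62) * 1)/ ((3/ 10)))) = 380654208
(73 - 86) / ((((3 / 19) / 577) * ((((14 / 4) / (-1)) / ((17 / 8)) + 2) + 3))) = -127517 / 9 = -14168.56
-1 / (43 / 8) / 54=-4 / 1161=-0.00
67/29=2.31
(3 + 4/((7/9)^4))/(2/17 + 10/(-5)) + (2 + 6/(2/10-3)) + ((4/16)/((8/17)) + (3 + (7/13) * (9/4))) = -1398651/499408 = -2.80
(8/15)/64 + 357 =42841/120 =357.01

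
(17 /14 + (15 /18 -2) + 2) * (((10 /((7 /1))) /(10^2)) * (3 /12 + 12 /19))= 2881 /111720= 0.03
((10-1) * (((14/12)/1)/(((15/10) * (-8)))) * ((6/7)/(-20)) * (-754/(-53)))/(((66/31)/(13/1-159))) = -853151/23320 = -36.58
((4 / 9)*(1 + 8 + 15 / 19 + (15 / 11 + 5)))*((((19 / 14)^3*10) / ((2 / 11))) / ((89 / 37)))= 112733080 / 274743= 410.32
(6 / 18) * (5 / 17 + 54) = 18.10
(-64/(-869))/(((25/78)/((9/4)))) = 11232/21725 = 0.52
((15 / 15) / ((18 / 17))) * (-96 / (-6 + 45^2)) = -272 / 6057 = -0.04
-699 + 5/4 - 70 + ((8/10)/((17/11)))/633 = -165234979/215220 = -767.75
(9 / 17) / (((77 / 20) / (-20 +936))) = 164880 / 1309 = 125.96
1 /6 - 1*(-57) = 343 /6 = 57.17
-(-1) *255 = 255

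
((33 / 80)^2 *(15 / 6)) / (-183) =-363 / 156160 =-0.00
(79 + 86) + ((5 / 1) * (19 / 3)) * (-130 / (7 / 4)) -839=-63554 / 21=-3026.38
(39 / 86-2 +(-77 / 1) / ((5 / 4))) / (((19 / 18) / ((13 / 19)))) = -3176901 / 77615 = -40.93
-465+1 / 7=-3254 / 7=-464.86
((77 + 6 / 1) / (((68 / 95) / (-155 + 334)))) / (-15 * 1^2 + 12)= -1411415 / 204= -6918.70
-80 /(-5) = 16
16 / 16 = 1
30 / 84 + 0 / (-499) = 5 / 14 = 0.36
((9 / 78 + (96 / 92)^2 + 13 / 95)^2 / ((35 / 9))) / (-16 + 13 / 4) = -9211529191107 / 253958191088875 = -0.04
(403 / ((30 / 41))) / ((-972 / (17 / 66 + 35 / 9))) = -13565383 / 5773680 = -2.35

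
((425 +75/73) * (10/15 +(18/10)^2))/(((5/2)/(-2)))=-1457968/1095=-1331.48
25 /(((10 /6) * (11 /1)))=15 /11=1.36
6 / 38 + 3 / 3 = 22 / 19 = 1.16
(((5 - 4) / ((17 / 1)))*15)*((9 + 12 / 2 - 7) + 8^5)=28920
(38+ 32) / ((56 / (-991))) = -4955 / 4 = -1238.75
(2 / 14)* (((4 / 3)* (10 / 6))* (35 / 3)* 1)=100 / 27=3.70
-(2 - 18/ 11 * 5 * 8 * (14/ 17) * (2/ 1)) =19786/ 187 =105.81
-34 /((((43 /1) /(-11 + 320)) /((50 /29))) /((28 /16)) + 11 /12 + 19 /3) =-7354200 /1578151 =-4.66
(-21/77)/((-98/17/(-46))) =-1173/539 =-2.18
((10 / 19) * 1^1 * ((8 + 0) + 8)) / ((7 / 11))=1760 / 133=13.23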